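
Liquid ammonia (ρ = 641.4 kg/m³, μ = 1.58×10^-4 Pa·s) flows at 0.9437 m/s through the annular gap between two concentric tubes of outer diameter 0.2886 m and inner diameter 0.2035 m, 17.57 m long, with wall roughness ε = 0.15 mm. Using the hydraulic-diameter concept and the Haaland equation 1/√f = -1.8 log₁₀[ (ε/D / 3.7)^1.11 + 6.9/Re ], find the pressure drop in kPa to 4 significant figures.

Hydraulic diameter D_h = 4A/P = D_o - D_i = 0.2886 - 0.2035 = 0.0851 m.
Re = ρVD_h/μ = 641.4·0.9437·0.0851/0.000158 = 3.26e+05.
ε/D_h = 0.00015/0.0851 = 0.00176; Haaland gives 1/√f = -1.8 log₁₀[0.000205+2.12e-05] = 6.561, so f = 0.02323.
ΔP = f(L/D_h)(ρV²/2) = 0.02323·17.57/0.0851·285.6 = 1370 Pa.
ΔP = 1.370 kPa.

ΔP ≈ 1.370 kPa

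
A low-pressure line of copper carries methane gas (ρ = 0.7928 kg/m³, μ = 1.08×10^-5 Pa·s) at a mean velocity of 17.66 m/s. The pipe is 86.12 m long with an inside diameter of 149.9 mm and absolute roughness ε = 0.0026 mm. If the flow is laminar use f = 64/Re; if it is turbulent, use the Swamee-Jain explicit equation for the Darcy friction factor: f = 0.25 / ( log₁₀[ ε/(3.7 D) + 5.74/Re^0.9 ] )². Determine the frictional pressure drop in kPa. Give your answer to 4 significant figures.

Reynolds number Re = ρVD/μ = 0.7928 · 17.66 · 0.1499 / 1.08e-05 = 1.943e+05.
Re > 4000 → turbulent. Relative roughness ε/D = 2.6e-06/0.1499 = 1.73e-05. Swamee-Jain: f = 0.25/(log₁₀[1.73e-05/3.7 + 5.74/1.943e+05^0.9])² = 0.25/(log₁₀[4.69e-06 + 9.98e-05])² = 0.25/(-3.981)² = 0.01578.
Darcy-Weisbach: ΔP = f(L/D)(ρV²/2) = 0.01578·(86.12/0.1499)·(0.7928·17.66²/2) = 0.01578·574.5·123.6 = 1120 Pa.
ΔP = 1120 Pa = 1.120 kPa.

ΔP ≈ 1.120 kPa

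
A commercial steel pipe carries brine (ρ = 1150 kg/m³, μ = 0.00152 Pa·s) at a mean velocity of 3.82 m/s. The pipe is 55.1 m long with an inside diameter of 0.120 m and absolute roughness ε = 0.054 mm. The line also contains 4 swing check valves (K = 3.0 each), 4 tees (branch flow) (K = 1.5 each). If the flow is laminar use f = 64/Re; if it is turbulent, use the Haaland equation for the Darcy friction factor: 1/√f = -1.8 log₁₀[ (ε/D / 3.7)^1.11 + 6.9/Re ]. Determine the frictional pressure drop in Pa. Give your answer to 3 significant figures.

ΔP ≈ 219000 Pa

Reynolds number Re = ρVD/μ = 1150 · 3.82 · 0.12 / 0.00152 = 3.468e+05.
Re > 4000 → turbulent. Relative roughness ε/D = 5.4e-05/0.12 = 0.00045. Haaland: 1/√f = -1.8 log₁₀[(0.00045/3.7)^1.11 + 6.9/3.468e+05] = -1.8 log₁₀[4.51e-05 + 1.99e-05] = 7.537, so f = 0.01761.
Total minor-loss coefficient ΣK = 4·3 + 4·1.5 = 18.
ΔP = [f·L/D + ΣK]·(ρV²/2) = [0.01761·55.1/0.12 + 18]·(1150·3.82²/2) = [8.084 + 18]·8391 = 2.189e+05 Pa.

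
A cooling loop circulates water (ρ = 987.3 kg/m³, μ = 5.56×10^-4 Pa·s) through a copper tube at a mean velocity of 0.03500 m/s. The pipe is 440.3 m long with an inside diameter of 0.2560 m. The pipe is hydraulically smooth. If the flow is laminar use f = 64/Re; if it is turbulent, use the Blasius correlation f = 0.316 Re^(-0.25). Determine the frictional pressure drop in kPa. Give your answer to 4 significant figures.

ΔP ≈ 0.02926 kPa

Reynolds number Re = ρVD/μ = 987.3 · 0.035 · 0.256 / 0.000556 = 1.591e+04.
Re > 4000 → turbulent. Smooth-pipe (Blasius): f = 0.316 Re^(-0.25) = 0.316/(1.591e+04)^0.25 = 0.02814.
Darcy-Weisbach: ΔP = f(L/D)(ρV²/2) = 0.02814·(440.3/0.256)·(987.3·0.035²/2) = 0.02814·1720·0.6047 = 29.26 Pa.
ΔP = 29.26 Pa = 0.02926 kPa.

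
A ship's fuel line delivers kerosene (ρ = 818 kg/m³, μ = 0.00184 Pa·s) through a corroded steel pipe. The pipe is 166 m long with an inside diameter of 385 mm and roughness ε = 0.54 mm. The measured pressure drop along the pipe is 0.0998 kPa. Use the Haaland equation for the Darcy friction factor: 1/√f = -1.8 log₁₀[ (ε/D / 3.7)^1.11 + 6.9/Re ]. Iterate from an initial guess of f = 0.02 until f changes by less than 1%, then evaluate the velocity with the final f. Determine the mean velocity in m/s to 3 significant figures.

Rearranging Darcy-Weisbach: V = √(2·ΔP·D/(f·L·ρ)). With ε/D = 0.00054/0.385 = 0.0014, iterate starting from f = 0.02:
  f = 0.02 → V = √(2·99.8·0.385/(0.02·166·818)) = 0.1682 m/s; Re = ρVD/μ = 2.879e+04; f → 0.02671
  f = 0.02671 → V = 0.1455 m/s; Re = 2.491e+04; f → 0.02734
  f = 0.02734 → V = 0.1439 m/s; Re = 2.463e+04; f → 0.02739
Converged (Δf/f < 1%). With the final f = 0.02739: V = √(2·99.8·0.385/(0.02739·166·818)) = 0.1437 m/s.

V ≈ 0.144 m/s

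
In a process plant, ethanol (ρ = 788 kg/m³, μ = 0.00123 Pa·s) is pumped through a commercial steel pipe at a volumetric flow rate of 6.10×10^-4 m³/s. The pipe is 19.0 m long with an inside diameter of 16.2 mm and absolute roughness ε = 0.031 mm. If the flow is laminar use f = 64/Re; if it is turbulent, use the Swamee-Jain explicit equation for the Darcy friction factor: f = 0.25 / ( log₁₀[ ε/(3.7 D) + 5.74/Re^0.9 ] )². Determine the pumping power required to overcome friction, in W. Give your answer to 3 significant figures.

P ≈ 69.4 W

Cross-sectional area A = πD²/4 = π(0.0162)²/4 = 0.0002061 m²; mean velocity V = Q/A = 0.00061/0.0002061 = 2.959 m/s.
Reynolds number Re = ρVD/μ = 788 · 2.959 · 0.0162 / 0.00123 = 3.071e+04.
Re > 4000 → turbulent. Relative roughness ε/D = 3.1e-05/0.0162 = 0.00191. Swamee-Jain: f = 0.25/(log₁₀[0.00191/3.7 + 5.74/3.071e+04^0.9])² = 0.25/(log₁₀[0.000517 + 0.000525])² = 0.25/(-2.982)² = 0.02811.
Darcy-Weisbach: ΔP = f(L/D)(ρV²/2) = 0.02811·(19/0.0162)·(788·2.959²/2) = 0.02811·1173·3451 = 1.138e+05 Pa.
Pumping power P = QΔP = 0.00061·1.138e+05 = 69.41 W = 69.4 W.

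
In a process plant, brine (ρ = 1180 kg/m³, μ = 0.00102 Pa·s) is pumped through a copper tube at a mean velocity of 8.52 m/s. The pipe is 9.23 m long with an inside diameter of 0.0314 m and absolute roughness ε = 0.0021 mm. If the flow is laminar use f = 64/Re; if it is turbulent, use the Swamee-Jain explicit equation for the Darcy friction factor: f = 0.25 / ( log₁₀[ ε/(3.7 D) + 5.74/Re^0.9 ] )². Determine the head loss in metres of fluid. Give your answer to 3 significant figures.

Reynolds number Re = ρVD/μ = 1180 · 8.52 · 0.0314 / 0.00102 = 3.095e+05.
Re > 4000 → turbulent. Relative roughness ε/D = 2.1e-06/0.0314 = 6.69e-05. Swamee-Jain: f = 0.25/(log₁₀[6.69e-05/3.7 + 5.74/3.095e+05^0.9])² = 0.25/(log₁₀[1.81e-05 + 6.57e-05])² = 0.25/(-4.077)² = 0.01504.
Darcy-Weisbach: ΔP = f(L/D)(ρV²/2) = 0.01504·(9.23/0.0314)·(1180·8.52²/2) = 0.01504·293.9·4.283e+04 = 1.893e+05 Pa.
Head loss h_f = ΔP/(ρg) = 1.893e+05/(1180·9.81) = 16.4 m.

h_f ≈ 16.4 m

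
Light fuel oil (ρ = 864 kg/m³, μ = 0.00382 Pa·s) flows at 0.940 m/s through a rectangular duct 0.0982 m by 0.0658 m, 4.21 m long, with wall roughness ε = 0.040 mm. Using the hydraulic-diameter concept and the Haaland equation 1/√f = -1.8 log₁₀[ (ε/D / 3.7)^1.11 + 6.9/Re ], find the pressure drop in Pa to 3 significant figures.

Hydraulic diameter D_h = 4A/P = 4·(0.0982·0.0658)/(2·(0.0982+0.0658)) = 0.02585/0.328 = 0.0788 m.
Re = ρVD_h/μ = 864·0.94·0.0788/0.00382 = 1.675e+04.
ε/D_h = 4e-05/0.0788 = 0.000508; Haaland gives 1/√f = -1.8 log₁₀[5.16e-05+0.000412] = 6.001, so f = 0.02777.
ΔP = f(L/D_h)(ρV²/2) = 0.02777·4.21/0.0788·381.7 = 566.3 Pa.

ΔP ≈ 566 Pa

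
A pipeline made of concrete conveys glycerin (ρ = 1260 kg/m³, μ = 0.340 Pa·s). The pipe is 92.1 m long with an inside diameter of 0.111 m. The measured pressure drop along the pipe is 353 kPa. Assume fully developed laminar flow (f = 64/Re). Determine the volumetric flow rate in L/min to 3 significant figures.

Q ≈ 2520 L/min

For laminar flow, f = 64/Re with Re = ρVD/μ, so Darcy-Weisbach reduces to ΔP = 32μLV/D². Solving for V: V = ΔP·D²/(32μL) = 3.53e+05·(0.111)²/(32·0.34·92.1) = 4.34 m/s.
Check: Re = ρVD/μ = 1260·4.34·0.111/0.34 = 1785 < 2300, so the laminar assumption holds.
Q = V·A = 4.34·(π/4·0.111²) = 0.042 m³/s = 2520 L/min.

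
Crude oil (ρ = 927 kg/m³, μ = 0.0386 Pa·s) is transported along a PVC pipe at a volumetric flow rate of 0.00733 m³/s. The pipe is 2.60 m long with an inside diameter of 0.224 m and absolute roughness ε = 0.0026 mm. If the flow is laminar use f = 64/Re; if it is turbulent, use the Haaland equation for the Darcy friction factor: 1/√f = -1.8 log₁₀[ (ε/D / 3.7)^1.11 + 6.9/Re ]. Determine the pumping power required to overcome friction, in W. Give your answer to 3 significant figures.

Cross-sectional area A = πD²/4 = π(0.224)²/4 = 0.03941 m²; mean velocity V = Q/A = 0.00733/0.03941 = 0.186 m/s.
Reynolds number Re = ρVD/μ = 927 · 0.186 · 0.224 / 0.0386 = 1001.
Re < 2300 → laminar flow, so f = 64/Re = 64/1001 = 0.06396 (the turbulent correlation is not needed).
Darcy-Weisbach: ΔP = f(L/D)(ρV²/2) = 0.06396·(2.6/0.224)·(927·0.186²/2) = 0.06396·11.61·16.04 = 11.91 Pa.
Pumping power P = QΔP = 0.00733·11.91 = 0.08726 W = 0.0873 W.

P ≈ 0.0873 W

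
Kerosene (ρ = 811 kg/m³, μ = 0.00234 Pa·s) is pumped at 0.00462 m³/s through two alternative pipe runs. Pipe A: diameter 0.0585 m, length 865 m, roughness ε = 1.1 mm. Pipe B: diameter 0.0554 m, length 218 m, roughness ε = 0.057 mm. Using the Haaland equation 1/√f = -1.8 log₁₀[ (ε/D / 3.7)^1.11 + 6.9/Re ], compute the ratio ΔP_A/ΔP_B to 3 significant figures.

ΔP_A/ΔP_B ≈ 5.92

Pipe A: V = Q/A = 0.00462/0.002688 = 1.719 m/s; Re = 3.485e+04; ε/D = 0.0188; Haaland → f = 0.04872; ΔP_A = f(L/D)(ρV²/2) = 8.63e+05 Pa.
Pipe B: V = Q/A = 0.00462/0.002411 = 1.917 m/s; Re = 3.68e+04; ε/D = 0.00103; Haaland → f = 0.02488; ΔP_B = f(L/D)(ρV²/2) = 1.458e+05 Pa.
ΔP_A/ΔP_B = 8.63e+05/1.458e+05 = 5.92.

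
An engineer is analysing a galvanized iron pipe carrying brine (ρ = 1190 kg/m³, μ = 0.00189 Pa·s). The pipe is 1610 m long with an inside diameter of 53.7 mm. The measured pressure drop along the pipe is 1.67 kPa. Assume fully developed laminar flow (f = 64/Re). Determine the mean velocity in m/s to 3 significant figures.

For laminar flow, f = 64/Re with Re = ρVD/μ, so Darcy-Weisbach reduces to ΔP = 32μLV/D². Solving for V: V = ΔP·D²/(32μL) = 1670·(0.0537)²/(32·0.00189·1610) = 0.04946 m/s.
Check: Re = ρVD/μ = 1190·0.04946·0.0537/0.00189 = 1672 < 2300, so the laminar assumption holds.

V ≈ 0.0495 m/s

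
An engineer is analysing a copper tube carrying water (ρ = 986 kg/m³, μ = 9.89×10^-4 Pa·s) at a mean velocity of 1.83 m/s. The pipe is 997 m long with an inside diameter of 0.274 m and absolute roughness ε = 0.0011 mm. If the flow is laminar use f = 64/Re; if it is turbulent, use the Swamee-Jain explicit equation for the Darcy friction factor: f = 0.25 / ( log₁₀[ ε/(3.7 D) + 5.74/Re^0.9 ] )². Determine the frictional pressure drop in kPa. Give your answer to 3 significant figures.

Reynolds number Re = ρVD/μ = 986 · 1.83 · 0.274 / 0.000989 = 4.999e+05.
Re > 4000 → turbulent. Relative roughness ε/D = 1.1e-06/0.274 = 4.01e-06. Swamee-Jain: f = 0.25/(log₁₀[4.01e-06/3.7 + 5.74/4.999e+05^0.9])² = 0.25/(log₁₀[1.09e-06 + 4.26e-05])² = 0.25/(-4.359)² = 0.01316.
Darcy-Weisbach: ΔP = f(L/D)(ρV²/2) = 0.01316·(997/0.274)·(986·1.83²/2) = 0.01316·3639·1651 = 7.904e+04 Pa.
ΔP = 7.904e+04 Pa = 79.0 kPa.

ΔP ≈ 79.0 kPa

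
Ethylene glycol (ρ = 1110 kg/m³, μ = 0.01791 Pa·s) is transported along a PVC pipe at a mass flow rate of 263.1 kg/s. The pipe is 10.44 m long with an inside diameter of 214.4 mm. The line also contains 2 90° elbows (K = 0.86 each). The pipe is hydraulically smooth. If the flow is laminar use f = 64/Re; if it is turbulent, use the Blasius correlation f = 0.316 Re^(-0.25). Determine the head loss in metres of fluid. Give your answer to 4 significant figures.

A = πD²/4 = π(0.2144)²/4 = 0.0361 m²; mean velocity V = ṁ/(ρA) = 263.1/(1110 · 0.0361) = 6.565 m/s.
Reynolds number Re = ρVD/μ = 1110 · 6.565 · 0.2144 / 0.0179 = 8.724e+04.
Re > 4000 → turbulent. Smooth-pipe (Blasius): f = 0.316 Re^(-0.25) = 0.316/(8.724e+04)^0.25 = 0.01839.
Total minor-loss coefficient ΣK = 2·0.86 = 1.72.
ΔP = [f·L/D + ΣK]·(ρV²/2) = [0.01839·10.44/0.2144 + 1.72]·(1110·6.565²/2) = [0.8953 + 1.72]·2.392e+04 = 6.257e+04 Pa.
Head loss h_f = ΔP/(ρg) = 6.257e+04/(1110·9.81) = 5.746 m.

h_f ≈ 5.746 m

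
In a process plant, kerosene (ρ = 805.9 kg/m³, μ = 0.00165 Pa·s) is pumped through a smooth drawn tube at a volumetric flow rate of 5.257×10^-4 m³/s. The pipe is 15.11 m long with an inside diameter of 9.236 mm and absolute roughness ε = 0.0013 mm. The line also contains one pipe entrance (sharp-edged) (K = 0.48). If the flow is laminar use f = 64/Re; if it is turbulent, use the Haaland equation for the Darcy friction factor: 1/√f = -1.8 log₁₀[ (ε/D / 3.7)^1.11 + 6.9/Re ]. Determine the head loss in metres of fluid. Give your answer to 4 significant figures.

h_f ≈ 118.3 m

Cross-sectional area A = πD²/4 = π(0.009236)²/4 = 6.7e-05 m²; mean velocity V = Q/A = 0.0005257/6.7e-05 = 7.847 m/s.
Reynolds number Re = ρVD/μ = 805.9 · 7.847 · 0.009236 / 0.00165 = 3.54e+04.
Re > 4000 → turbulent. Relative roughness ε/D = 1.3e-06/0.009236 = 0.000141. Haaland: 1/√f = -1.8 log₁₀[(0.000141/3.7)^1.11 + 6.9/3.54e+04] = -1.8 log₁₀[1.24e-05 + 0.000195] = 6.63, so f = 0.02275.
Total minor-loss coefficient ΣK = 1·0.48 = 0.48.
ΔP = [f·L/D + ΣK]·(ρV²/2) = [0.02275·15.11/0.009236 + 0.48]·(805.9·7.847²/2) = [37.22 + 0.48]·2.481e+04 = 9.353e+05 Pa.
Head loss h_f = ΔP/(ρg) = 9.353e+05/(805.9·9.81) = 118.3 m.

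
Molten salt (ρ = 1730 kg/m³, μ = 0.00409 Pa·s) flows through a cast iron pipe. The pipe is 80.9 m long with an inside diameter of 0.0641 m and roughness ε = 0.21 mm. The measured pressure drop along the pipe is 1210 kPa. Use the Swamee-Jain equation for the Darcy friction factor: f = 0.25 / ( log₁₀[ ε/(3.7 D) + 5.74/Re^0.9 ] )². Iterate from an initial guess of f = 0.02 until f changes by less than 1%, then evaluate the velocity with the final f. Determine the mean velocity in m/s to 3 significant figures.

Rearranging Darcy-Weisbach: V = √(2·ΔP·D/(f·L·ρ)). With ε/D = 0.00021/0.0641 = 0.00328, iterate starting from f = 0.02:
  f = 0.02 → V = √(2·1.21e+06·0.0641/(0.02·80.9·1730)) = 7.444 m/s; Re = ρVD/μ = 2.018e+05; f → 0.02763
  f = 0.02763 → V = 6.333 m/s; Re = 1.717e+05; f → 0.02775
Converged (Δf/f < 1%). With the final f = 0.02775: V = √(2·1.21e+06·0.0641/(0.02775·80.9·1730)) = 6.319 m/s.

V ≈ 6.32 m/s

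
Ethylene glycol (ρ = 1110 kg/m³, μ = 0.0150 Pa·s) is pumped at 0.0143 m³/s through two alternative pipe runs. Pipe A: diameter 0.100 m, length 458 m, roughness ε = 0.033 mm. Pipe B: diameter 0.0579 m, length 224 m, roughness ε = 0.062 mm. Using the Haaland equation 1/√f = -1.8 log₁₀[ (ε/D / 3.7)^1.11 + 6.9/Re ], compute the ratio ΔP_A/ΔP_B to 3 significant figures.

Pipe A: V = Q/A = 0.0143/0.007854 = 1.821 m/s; Re = 1.347e+04; ε/D = 0.00033; Haaland → f = 0.02896; ΔP_A = f(L/D)(ρV²/2) = 2.441e+05 Pa.
Pipe B: V = Q/A = 0.0143/0.002633 = 5.431 m/s; Re = 2.327e+04; ε/D = 0.00107; Haaland → f = 0.02698; ΔP_B = f(L/D)(ρV²/2) = 1.709e+06 Pa.
ΔP_A/ΔP_B = 2.441e+05/1.709e+06 = 0.143.

ΔP_A/ΔP_B ≈ 0.143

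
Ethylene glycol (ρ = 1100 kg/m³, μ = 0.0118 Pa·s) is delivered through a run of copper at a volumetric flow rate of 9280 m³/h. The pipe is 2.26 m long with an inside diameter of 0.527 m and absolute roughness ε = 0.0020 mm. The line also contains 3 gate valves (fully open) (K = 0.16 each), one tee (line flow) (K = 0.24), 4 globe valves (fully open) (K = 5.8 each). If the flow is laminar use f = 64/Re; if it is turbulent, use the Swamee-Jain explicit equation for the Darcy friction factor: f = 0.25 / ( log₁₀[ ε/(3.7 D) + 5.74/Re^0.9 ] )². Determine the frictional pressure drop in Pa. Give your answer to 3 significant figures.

Q = 9280 m³/h = 9280/3600 = 2.578 m³/s.
Cross-sectional area A = πD²/4 = π(0.527)²/4 = 0.2181 m²; mean velocity V = Q/A = 2.578/0.2181 = 11.82 m/s.
Reynolds number Re = ρVD/μ = 1100 · 11.82 · 0.527 / 0.0118 = 5.806e+05.
Re > 4000 → turbulent. Relative roughness ε/D = 2e-06/0.527 = 3.8e-06. Swamee-Jain: f = 0.25/(log₁₀[3.8e-06/3.7 + 5.74/5.806e+05^0.9])² = 0.25/(log₁₀[1.03e-06 + 3.73e-05])² = 0.25/(-4.417)² = 0.01282.
Total minor-loss coefficient ΣK = 3·0.16 + 1·0.24 + 4·5.8 = 23.9.
ΔP = [f·L/D + ΣK]·(ρV²/2) = [0.01282·2.26/0.527 + 23.9]·(1100·11.82²/2) = [0.05496 + 23.9]·7.681e+04 = 1.842e+06 Pa.

ΔP ≈ 1.84×10^6 Pa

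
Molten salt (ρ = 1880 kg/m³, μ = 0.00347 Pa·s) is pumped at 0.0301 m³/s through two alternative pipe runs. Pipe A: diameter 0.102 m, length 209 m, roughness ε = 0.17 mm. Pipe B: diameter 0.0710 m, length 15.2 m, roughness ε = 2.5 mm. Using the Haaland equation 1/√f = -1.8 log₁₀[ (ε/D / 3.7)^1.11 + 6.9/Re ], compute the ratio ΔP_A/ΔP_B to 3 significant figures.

ΔP_A/ΔP_B ≈ 0.851

Pipe A: V = Q/A = 0.0301/0.008171 = 3.684 m/s; Re = 2.036e+05; ε/D = 0.00167; Haaland → f = 0.02324; ΔP_A = f(L/D)(ρV²/2) = 6.074e+05 Pa.
Pipe B: V = Q/A = 0.0301/0.003959 = 7.603 m/s; Re = 2.924e+05; ε/D = 0.0352; Haaland → f = 0.0614; ΔP_B = f(L/D)(ρV²/2) = 7.141e+05 Pa.
ΔP_A/ΔP_B = 6.074e+05/7.141e+05 = 0.851.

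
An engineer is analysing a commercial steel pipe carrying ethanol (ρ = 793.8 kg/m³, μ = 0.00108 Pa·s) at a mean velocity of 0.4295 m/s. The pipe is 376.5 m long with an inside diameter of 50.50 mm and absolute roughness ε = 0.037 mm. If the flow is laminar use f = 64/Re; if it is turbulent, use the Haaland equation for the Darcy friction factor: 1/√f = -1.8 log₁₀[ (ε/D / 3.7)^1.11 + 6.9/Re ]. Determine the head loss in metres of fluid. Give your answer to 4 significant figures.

Reynolds number Re = ρVD/μ = 793.8 · 0.4295 · 0.0505 / 0.00108 = 1.594e+04.
Re > 4000 → turbulent. Relative roughness ε/D = 3.7e-05/0.0505 = 0.000733. Haaland: 1/√f = -1.8 log₁₀[(0.000733/3.7)^1.11 + 6.9/1.594e+04] = -1.8 log₁₀[7.75e-05 + 0.000433] = 5.926, so f = 0.02848.
Darcy-Weisbach: ΔP = f(L/D)(ρV²/2) = 0.02848·(376.5/0.0505)·(793.8·0.4295²/2) = 0.02848·7455·73.22 = 1.554e+04 Pa.
Head loss h_f = ΔP/(ρg) = 1.554e+04/(793.8·9.81) = 1.996 m.

h_f ≈ 1.996 m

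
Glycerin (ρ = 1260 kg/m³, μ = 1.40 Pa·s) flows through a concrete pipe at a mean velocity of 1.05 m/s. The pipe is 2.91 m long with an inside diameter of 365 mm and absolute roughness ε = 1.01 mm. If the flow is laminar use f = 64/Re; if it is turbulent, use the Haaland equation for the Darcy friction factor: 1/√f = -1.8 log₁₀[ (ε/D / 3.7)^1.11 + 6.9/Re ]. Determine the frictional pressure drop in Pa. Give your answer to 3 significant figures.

Reynolds number Re = ρVD/μ = 1260 · 1.05 · 0.365 / 1.4 = 344.9.
Re < 2300 → laminar flow, so f = 64/Re = 64/344.9 = 0.1855 (the turbulent correlation is not needed).
Darcy-Weisbach: ΔP = f(L/D)(ρV²/2) = 0.1855·(2.91/0.365)·(1260·1.05²/2) = 0.1855·7.973·694.6 = 1027 Pa.

ΔP ≈ 1030 Pa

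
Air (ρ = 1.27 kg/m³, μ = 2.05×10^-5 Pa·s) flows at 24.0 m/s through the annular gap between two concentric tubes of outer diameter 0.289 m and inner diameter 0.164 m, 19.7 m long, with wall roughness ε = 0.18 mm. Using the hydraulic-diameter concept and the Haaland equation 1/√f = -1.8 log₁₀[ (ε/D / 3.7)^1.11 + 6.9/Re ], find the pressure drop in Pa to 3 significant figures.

ΔP ≈ 1300 Pa

Hydraulic diameter D_h = 4A/P = D_o - D_i = 0.289 - 0.164 = 0.125 m.
Re = ρVD_h/μ = 1.27·24·0.125/2.05e-05 = 1.859e+05.
ε/D_h = 0.00018/0.125 = 0.00144; Haaland gives 1/√f = -1.8 log₁₀[0.000164+3.71e-05] = 6.653, so f = 0.02259.
ΔP = f(L/D_h)(ρV²/2) = 0.02259·19.7/0.125·365.8 = 1302 Pa.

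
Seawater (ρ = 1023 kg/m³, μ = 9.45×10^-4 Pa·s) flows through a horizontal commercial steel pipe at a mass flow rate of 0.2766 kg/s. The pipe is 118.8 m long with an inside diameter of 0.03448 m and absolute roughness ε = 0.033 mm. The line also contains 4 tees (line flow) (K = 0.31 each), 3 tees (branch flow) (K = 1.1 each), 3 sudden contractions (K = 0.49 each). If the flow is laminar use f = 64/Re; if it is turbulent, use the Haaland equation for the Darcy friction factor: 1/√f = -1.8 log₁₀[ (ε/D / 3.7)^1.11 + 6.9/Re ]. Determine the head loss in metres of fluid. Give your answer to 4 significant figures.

h_f ≈ 0.4898 m

A = πD²/4 = π(0.03448)²/4 = 0.0009337 m²; mean velocity V = ṁ/(ρA) = 0.2766/(1023 · 0.0009337) = 0.2896 m/s.
Reynolds number Re = ρVD/μ = 1023 · 0.2896 · 0.03448 / 0.000945 = 1.081e+04.
Re > 4000 → turbulent. Relative roughness ε/D = 3.3e-05/0.03448 = 0.000957. Haaland: 1/√f = -1.8 log₁₀[(0.000957/3.7)^1.11 + 6.9/1.081e+04] = -1.8 log₁₀[0.000104 + 0.000638] = 5.633, so f = 0.03152.
Total minor-loss coefficient ΣK = 4·0.31 + 3·1.1 + 3·0.49 = 6.01.
ΔP = [f·L/D + ΣK]·(ρV²/2) = [0.03152·118.8/0.03448 + 6.01]·(1023·0.2896²/2) = [108.6 + 6.01]·42.89 = 4916 Pa.
Head loss h_f = ΔP/(ρg) = 4916/(1023·9.81) = 0.4898 m.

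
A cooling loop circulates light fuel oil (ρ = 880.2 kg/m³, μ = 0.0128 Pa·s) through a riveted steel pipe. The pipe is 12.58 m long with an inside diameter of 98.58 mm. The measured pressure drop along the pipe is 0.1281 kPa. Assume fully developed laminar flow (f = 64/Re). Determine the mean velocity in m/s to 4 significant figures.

For laminar flow, f = 64/Re with Re = ρVD/μ, so Darcy-Weisbach reduces to ΔP = 32μLV/D². Solving for V: V = ΔP·D²/(32μL) = 128.1·(0.09858)²/(32·0.0128·12.58) = 0.2416 m/s.
Check: Re = ρVD/μ = 880.2·0.2416·0.09858/0.0128 = 1638 < 2300, so the laminar assumption holds.

V ≈ 0.2416 m/s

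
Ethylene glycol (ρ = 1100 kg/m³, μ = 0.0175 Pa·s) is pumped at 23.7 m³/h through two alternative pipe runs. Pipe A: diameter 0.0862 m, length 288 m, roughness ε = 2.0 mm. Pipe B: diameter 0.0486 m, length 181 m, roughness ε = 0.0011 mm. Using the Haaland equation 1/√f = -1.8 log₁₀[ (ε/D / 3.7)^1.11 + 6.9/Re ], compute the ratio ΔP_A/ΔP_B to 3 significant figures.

Pipe A: V = Q/A = 0.006583/0.005836 = 1.128 m/s; Re = 6112; ε/D = 0.0232; Haaland → f = 0.05704; ΔP_A = f(L/D)(ρV²/2) = 1.334e+05 Pa.
Pipe B: V = Q/A = 0.006583/0.001855 = 3.549 m/s; Re = 1.084e+04; ε/D = 2.26e-05; Haaland → f = 0.03023; ΔP_B = f(L/D)(ρV²/2) = 7.799e+05 Pa.
ΔP_A/ΔP_B = 1.334e+05/7.799e+05 = 0.171.

ΔP_A/ΔP_B ≈ 0.171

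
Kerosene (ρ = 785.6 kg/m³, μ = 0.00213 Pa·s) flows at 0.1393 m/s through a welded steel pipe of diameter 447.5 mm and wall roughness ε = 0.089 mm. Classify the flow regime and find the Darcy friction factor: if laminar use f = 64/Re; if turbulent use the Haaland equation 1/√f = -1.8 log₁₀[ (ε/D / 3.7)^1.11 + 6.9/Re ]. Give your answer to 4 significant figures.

f ≈ 0.02524

Re = ρVD/μ = 785.6·0.1393·0.4475/0.00213 = 2.299e+04.
Re > 4000 → turbulent. ε/D = 8.9e-05/0.4475 = 0.000199; Haaland: 1/√f = -1.8 log₁₀[1.82e-05 + 0.0003] = 6.295, so f = 0.02524.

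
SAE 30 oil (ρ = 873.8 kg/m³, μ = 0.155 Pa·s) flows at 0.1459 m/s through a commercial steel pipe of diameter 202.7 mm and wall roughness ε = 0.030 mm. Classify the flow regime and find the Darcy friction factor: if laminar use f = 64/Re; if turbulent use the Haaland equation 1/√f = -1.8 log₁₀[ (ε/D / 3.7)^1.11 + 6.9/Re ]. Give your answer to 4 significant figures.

f ≈ 0.3839

Re = ρVD/μ = 873.8·0.1459·0.2027/0.155 = 166.7.
Re < 2300 → laminar, so f = 64/Re = 0.3839 (roughness is irrelevant in laminar flow).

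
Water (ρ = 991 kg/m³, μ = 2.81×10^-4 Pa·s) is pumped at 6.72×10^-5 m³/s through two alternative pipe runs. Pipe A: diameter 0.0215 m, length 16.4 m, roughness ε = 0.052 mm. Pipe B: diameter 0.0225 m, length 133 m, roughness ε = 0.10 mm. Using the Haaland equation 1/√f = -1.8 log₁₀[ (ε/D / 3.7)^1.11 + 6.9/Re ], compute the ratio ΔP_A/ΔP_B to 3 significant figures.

ΔP_A/ΔP_B ≈ 0.141

Pipe A: V = Q/A = 6.72e-05/0.0003631 = 0.1851 m/s; Re = 1.403e+04; ε/D = 0.00242; Haaland → f = 0.03199; ΔP_A = f(L/D)(ρV²/2) = 414.3 Pa.
Pipe B: V = Q/A = 6.72e-05/0.0003976 = 0.169 m/s; Re = 1.341e+04; ε/D = 0.00444; Haaland → f = 0.03514; ΔP_B = f(L/D)(ρV²/2) = 2940 Pa.
ΔP_A/ΔP_B = 414.3/2940 = 0.141.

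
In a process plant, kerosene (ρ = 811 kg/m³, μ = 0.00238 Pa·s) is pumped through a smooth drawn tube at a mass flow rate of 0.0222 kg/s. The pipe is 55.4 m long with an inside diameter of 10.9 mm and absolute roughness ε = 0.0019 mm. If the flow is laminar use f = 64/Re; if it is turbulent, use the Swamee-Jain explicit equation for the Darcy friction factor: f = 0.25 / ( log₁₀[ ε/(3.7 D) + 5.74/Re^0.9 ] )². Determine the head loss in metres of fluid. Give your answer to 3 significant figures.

h_f ≈ 1.31 m

A = πD²/4 = π(0.0109)²/4 = 9.331e-05 m²; mean velocity V = ṁ/(ρA) = 0.0222/(811 · 9.331e-05) = 0.2934 m/s.
Reynolds number Re = ρVD/μ = 811 · 0.2934 · 0.0109 / 0.00238 = 1090.
Re < 2300 → laminar flow, so f = 64/Re = 64/1090 = 0.05874 (the turbulent correlation is not needed).
Darcy-Weisbach: ΔP = f(L/D)(ρV²/2) = 0.05874·(55.4/0.0109)·(811·0.2934²/2) = 0.05874·5083·34.9 = 1.042e+04 Pa.
Head loss h_f = ΔP/(ρg) = 1.042e+04/(811·9.81) = 1.31 m.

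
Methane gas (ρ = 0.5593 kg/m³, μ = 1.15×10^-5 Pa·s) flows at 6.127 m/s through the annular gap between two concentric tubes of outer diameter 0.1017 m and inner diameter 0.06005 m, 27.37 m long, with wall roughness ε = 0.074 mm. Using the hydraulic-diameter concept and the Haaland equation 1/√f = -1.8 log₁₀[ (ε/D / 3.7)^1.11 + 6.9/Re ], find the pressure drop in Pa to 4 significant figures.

Hydraulic diameter D_h = 4A/P = D_o - D_i = 0.1017 - 0.06005 = 0.04165 m.
Re = ρVD_h/μ = 0.5593·6.127·0.04165/1.15e-05 = 1.241e+04.
ε/D_h = 7.4e-05/0.04165 = 0.00178; Haaland gives 1/√f = -1.8 log₁₀[0.000207+0.000556] = 5.611, so f = 0.03176.
ΔP = f(L/D_h)(ρV²/2) = 0.03176·27.37/0.04165·10.5 = 219.1 Pa.

ΔP ≈ 219.1 Pa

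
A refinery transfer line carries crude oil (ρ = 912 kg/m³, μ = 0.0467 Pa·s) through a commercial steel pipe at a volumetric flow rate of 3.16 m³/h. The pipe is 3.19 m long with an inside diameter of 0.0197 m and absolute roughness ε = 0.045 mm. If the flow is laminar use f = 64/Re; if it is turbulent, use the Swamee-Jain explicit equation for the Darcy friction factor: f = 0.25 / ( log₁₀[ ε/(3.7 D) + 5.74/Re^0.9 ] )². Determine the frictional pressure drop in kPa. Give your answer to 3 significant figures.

Q = 3.16 m³/h = 3.16/3600 = 0.0008778 m³/s.
Cross-sectional area A = πD²/4 = π(0.0197)²/4 = 0.0003048 m²; mean velocity V = Q/A = 0.0008778/0.0003048 = 2.88 m/s.
Reynolds number Re = ρVD/μ = 912 · 2.88 · 0.0197 / 0.0467 = 1108.
Re < 2300 → laminar flow, so f = 64/Re = 64/1108 = 0.05777 (the turbulent correlation is not needed).
Darcy-Weisbach: ΔP = f(L/D)(ρV²/2) = 0.05777·(3.19/0.0197)·(912·2.88²/2) = 0.05777·161.9·3782 = 3.537e+04 Pa.
ΔP = 3.537e+04 Pa = 35.4 kPa.

ΔP ≈ 35.4 kPa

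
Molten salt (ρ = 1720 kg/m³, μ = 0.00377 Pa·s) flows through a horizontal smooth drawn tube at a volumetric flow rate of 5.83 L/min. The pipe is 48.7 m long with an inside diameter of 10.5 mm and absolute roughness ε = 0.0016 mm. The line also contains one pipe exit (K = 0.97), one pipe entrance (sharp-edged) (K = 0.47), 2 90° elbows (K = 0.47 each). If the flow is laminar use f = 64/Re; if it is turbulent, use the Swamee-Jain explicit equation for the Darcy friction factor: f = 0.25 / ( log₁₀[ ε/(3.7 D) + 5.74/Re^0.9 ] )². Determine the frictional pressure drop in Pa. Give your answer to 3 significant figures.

Q = 5.83 L/min = 5.83/60000 = 9.717e-05 m³/s.
Cross-sectional area A = πD²/4 = π(0.0105)²/4 = 8.659e-05 m²; mean velocity V = Q/A = 9.717e-05/8.659e-05 = 1.122 m/s.
Reynolds number Re = ρVD/μ = 1720 · 1.122 · 0.0105 / 0.00377 = 5376.
Re > 4000 → turbulent. Relative roughness ε/D = 1.6e-06/0.0105 = 0.000152. Swamee-Jain: f = 0.25/(log₁₀[0.000152/3.7 + 5.74/5376^0.9])² = 0.25/(log₁₀[4.12e-05 + 0.00252])² = 0.25/(-2.591)² = 0.03723.
Total minor-loss coefficient ΣK = 1·0.97 + 1·0.47 + 2·0.47 = 2.38.
ΔP = [f·L/D + ΣK]·(ρV²/2) = [0.03723·48.7/0.0105 + 2.38]·(1720·1.122²/2) = [172.7 + 2.38]·1083 = 1.896e+05 Pa.

ΔP ≈ 190000 Pa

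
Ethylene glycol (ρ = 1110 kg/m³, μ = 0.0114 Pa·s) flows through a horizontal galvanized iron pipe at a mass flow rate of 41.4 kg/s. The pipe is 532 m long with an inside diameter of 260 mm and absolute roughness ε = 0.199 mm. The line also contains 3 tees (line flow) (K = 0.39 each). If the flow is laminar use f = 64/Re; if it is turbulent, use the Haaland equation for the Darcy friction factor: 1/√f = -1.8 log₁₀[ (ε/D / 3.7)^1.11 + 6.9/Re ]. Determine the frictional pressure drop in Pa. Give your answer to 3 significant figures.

ΔP ≈ 15900 Pa

A = πD²/4 = π(0.26)²/4 = 0.05309 m²; mean velocity V = ṁ/(ρA) = 41.4/(1110 · 0.05309) = 0.7025 m/s.
Reynolds number Re = ρVD/μ = 1110 · 0.7025 · 0.26 / 0.0114 = 1.778e+04.
Re > 4000 → turbulent. Relative roughness ε/D = 0.000199/0.26 = 0.000765. Haaland: 1/√f = -1.8 log₁₀[(0.000765/3.7)^1.11 + 6.9/1.778e+04] = -1.8 log₁₀[8.14e-05 + 0.000388] = 5.991, so f = 0.02786.
Total minor-loss coefficient ΣK = 3·0.39 = 1.17.
ΔP = [f·L/D + ΣK]·(ρV²/2) = [0.02786·532/0.26 + 1.17]·(1110·0.7025²/2) = [57 + 1.17]·273.9 = 1.593e+04 Pa.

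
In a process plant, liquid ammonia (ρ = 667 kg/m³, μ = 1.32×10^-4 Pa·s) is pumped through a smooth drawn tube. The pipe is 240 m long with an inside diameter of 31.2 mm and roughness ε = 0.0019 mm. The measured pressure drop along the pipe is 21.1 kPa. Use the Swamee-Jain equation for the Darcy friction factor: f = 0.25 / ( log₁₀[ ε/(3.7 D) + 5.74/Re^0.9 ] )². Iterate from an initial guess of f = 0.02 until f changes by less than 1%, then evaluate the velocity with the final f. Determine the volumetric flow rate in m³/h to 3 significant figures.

Rearranging Darcy-Weisbach: V = √(2·ΔP·D/(f·L·ρ)). With ε/D = 1.9e-06/0.0312 = 6.09e-05, iterate starting from f = 0.02:
  f = 0.02 → V = √(2·2.11e+04·0.0312/(0.02·240·667)) = 0.6413 m/s; Re = ρVD/μ = 1.011e+05; f → 0.01819
  f = 0.01819 → V = 0.6724 m/s; Re = 1.06e+05; f → 0.01802
Converged (Δf/f < 1%). With the final f = 0.01802: V = √(2·2.11e+04·0.0312/(0.01802·240·667)) = 0.6755 m/s.
Q = V·A = 0.6755·(π/4·0.0312²) = 0.0005165 m³/s = 1.86 m³/h.

Q ≈ 1.86 m³/h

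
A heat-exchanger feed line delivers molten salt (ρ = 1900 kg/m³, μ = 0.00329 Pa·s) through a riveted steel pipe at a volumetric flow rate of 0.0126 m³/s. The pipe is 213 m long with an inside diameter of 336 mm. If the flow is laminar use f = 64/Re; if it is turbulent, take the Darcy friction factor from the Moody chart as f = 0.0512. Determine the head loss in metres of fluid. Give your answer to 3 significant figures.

h_f ≈ 0.0334 m

Cross-sectional area A = πD²/4 = π(0.336)²/4 = 0.08867 m²; mean velocity V = Q/A = 0.0126/0.08867 = 0.1421 m/s.
Reynolds number Re = ρVD/μ = 1900 · 0.1421 · 0.336 / 0.00329 = 2.757e+04.
Re > 4000 → turbulent; use the Moody-chart value f = 0.0512.
Darcy-Weisbach: ΔP = f(L/D)(ρV²/2) = 0.0512·(213/0.336)·(1900·0.1421²/2) = 0.0512·633.9·19.18 = 622.6 Pa.
Head loss h_f = ΔP/(ρg) = 622.6/(1900·9.81) = 0.0334 m.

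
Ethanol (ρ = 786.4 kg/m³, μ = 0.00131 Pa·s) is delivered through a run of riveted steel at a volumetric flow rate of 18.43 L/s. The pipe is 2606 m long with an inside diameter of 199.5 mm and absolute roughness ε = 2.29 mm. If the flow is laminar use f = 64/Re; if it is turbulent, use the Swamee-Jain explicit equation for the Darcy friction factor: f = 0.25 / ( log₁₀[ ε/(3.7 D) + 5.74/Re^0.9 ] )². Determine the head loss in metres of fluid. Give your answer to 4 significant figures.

Q = 18.43 L/s = 18.43/1000 = 0.01843 m³/s.
Cross-sectional area A = πD²/4 = π(0.1995)²/4 = 0.03126 m²; mean velocity V = Q/A = 0.01843/0.03126 = 0.5896 m/s.
Reynolds number Re = ρVD/μ = 786.4 · 0.5896 · 0.1995 / 0.00131 = 7.061e+04.
Re > 4000 → turbulent. Relative roughness ε/D = 0.00229/0.1995 = 0.0115. Swamee-Jain: f = 0.25/(log₁₀[0.0115/3.7 + 5.74/7.061e+04^0.9])² = 0.25/(log₁₀[0.0031 + 0.000248])² = 0.25/(-2.475)² = 0.04082.
Darcy-Weisbach: ΔP = f(L/D)(ρV²/2) = 0.04082·(2606/0.1995)·(786.4·0.5896²/2) = 0.04082·1.306e+04·136.7 = 7.287e+04 Pa.
Head loss h_f = ΔP/(ρg) = 7.287e+04/(786.4·9.81) = 9.446 m.

h_f ≈ 9.446 m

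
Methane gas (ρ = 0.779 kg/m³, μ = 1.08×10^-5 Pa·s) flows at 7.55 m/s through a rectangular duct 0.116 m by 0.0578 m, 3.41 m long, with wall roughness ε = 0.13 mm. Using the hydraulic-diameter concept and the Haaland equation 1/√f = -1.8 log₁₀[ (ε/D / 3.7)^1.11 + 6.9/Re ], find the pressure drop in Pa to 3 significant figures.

Hydraulic diameter D_h = 4A/P = 4·(0.116·0.0578)/(2·(0.116+0.0578)) = 0.02682/0.3476 = 0.07716 m.
Re = ρVD_h/μ = 0.779·7.55·0.07716/1.08e-05 = 4.202e+04.
ε/D_h = 0.00013/0.07716 = 0.00168; Haaland gives 1/√f = -1.8 log₁₀[0.000195+0.000164] = 6.2, so f = 0.02602.
ΔP = f(L/D_h)(ρV²/2) = 0.02602·3.41/0.07716·22.2 = 25.53 Pa.

ΔP ≈ 25.5 Pa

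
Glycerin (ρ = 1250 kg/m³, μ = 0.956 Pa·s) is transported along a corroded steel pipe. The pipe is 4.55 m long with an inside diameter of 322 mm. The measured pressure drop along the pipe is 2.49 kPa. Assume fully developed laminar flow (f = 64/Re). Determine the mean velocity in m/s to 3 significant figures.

V ≈ 1.85 m/s

For laminar flow, f = 64/Re with Re = ρVD/μ, so Darcy-Weisbach reduces to ΔP = 32μLV/D². Solving for V: V = ΔP·D²/(32μL) = 2490·(0.322)²/(32·0.956·4.55) = 1.855 m/s.
Check: Re = ρVD/μ = 1250·1.855·0.322/0.956 = 780.9 < 2300, so the laminar assumption holds.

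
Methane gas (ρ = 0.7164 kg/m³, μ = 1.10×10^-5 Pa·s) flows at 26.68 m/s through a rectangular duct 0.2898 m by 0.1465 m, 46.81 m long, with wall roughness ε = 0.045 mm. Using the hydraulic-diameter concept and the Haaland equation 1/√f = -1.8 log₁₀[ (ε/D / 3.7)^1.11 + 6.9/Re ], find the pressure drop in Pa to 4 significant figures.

ΔP ≈ 987.9 Pa

Hydraulic diameter D_h = 4A/P = 4·(0.2898·0.1465)/(2·(0.2898+0.1465)) = 0.1698/0.8726 = 0.1946 m.
Re = ρVD_h/μ = 0.7164·26.68·0.1946/1.1e-05 = 3.382e+05.
ε/D_h = 4.5e-05/0.1946 = 0.000231; Haaland gives 1/√f = -1.8 log₁₀[2.15e-05+2.04e-05] = 7.879, so f = 0.01611.
ΔP = f(L/D_h)(ρV²/2) = 0.01611·46.81/0.1946·255 = 987.9 Pa.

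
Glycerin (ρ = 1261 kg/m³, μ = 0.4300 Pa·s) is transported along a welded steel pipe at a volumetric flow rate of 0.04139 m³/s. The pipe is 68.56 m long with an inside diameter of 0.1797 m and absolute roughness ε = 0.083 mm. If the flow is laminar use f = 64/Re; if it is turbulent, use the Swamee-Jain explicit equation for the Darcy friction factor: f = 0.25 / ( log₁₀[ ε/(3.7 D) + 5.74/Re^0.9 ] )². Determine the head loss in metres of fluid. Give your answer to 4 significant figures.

Cross-sectional area A = πD²/4 = π(0.1797)²/4 = 0.02536 m²; mean velocity V = Q/A = 0.04139/0.02536 = 1.632 m/s.
Reynolds number Re = ρVD/μ = 1261 · 1.632 · 0.1797 / 0.43 = 860.
Re < 2300 → laminar flow, so f = 64/Re = 64/860 = 0.07442 (the turbulent correlation is not needed).
Darcy-Weisbach: ΔP = f(L/D)(ρV²/2) = 0.07442·(68.56/0.1797)·(1261·1.632²/2) = 0.07442·381.5·1679 = 4.768e+04 Pa.
Head loss h_f = ΔP/(ρg) = 4.768e+04/(1261·9.81) = 3.854 m.

h_f ≈ 3.854 m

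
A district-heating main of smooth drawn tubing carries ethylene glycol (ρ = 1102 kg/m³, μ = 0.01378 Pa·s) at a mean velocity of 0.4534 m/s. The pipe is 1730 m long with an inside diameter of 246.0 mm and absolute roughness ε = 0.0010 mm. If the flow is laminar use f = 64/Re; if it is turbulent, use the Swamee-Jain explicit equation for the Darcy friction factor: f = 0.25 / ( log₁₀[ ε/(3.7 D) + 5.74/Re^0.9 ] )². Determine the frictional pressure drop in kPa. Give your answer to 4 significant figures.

Reynolds number Re = ρVD/μ = 1102 · 0.4534 · 0.246 / 0.0138 = 8920.
Re > 4000 → turbulent. Relative roughness ε/D = 1e-06/0.246 = 4.07e-06. Swamee-Jain: f = 0.25/(log₁₀[4.07e-06/3.7 + 5.74/8920^0.9])² = 0.25/(log₁₀[1.1e-06 + 0.0016])² = 0.25/(-2.796)² = 0.03198.
Darcy-Weisbach: ΔP = f(L/D)(ρV²/2) = 0.03198·(1730/0.246)·(1102·0.4534²/2) = 0.03198·7033·113.3 = 2.547e+04 Pa.
ΔP = 2.547e+04 Pa = 25.47 kPa.

ΔP ≈ 25.47 kPa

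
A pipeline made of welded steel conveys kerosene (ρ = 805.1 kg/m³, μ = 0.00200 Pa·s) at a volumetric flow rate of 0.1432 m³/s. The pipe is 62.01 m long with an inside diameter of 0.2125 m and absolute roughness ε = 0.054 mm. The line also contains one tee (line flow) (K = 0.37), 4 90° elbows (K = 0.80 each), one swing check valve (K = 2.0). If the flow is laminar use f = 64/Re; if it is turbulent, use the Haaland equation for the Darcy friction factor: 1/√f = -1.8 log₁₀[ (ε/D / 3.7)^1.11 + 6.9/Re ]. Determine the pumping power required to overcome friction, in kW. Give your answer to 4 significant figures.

Cross-sectional area A = πD²/4 = π(0.2125)²/4 = 0.03547 m²; mean velocity V = Q/A = 0.1432/0.03547 = 4.038 m/s.
Reynolds number Re = ρVD/μ = 805.1 · 4.038 · 0.2125 / 0.002 = 3.454e+05.
Re > 4000 → turbulent. Relative roughness ε/D = 5.4e-05/0.2125 = 0.000254. Haaland: 1/√f = -1.8 log₁₀[(0.000254/3.7)^1.11 + 6.9/3.454e+05] = -1.8 log₁₀[2.39e-05 + 2e-05] = 7.843, so f = 0.01625.
Total minor-loss coefficient ΣK = 1·0.37 + 4·0.8 + 1·2 = 5.57.
ΔP = [f·L/D + ΣK]·(ρV²/2) = [0.01625·62.01/0.2125 + 5.57]·(805.1·4.038²/2) = [4.743 + 5.57]·6563 = 6.768e+04 Pa.
Pumping power P = QΔP = 0.1432·6.768e+04 = 9692.4 W = 9.692 kW.

P ≈ 9.692 kW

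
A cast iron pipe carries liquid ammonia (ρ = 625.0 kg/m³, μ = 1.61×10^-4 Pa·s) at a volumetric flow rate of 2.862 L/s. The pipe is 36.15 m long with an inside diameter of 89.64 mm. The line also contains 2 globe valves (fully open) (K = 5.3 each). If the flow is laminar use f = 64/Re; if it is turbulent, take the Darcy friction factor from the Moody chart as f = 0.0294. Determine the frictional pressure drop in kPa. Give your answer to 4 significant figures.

ΔP ≈ 1.443 kPa

Q = 2.862 L/s = 2.862/1000 = 0.002862 m³/s.
Cross-sectional area A = πD²/4 = π(0.08964)²/4 = 0.006311 m²; mean velocity V = Q/A = 0.002862/0.006311 = 0.4535 m/s.
Reynolds number Re = ρVD/μ = 625 · 0.4535 · 0.08964 / 0.000161 = 1.578e+05.
Re > 4000 → turbulent; use the Moody-chart value f = 0.0294.
Total minor-loss coefficient ΣK = 2·5.3 = 10.6.
ΔP = [f·L/D + ΣK]·(ρV²/2) = [0.0294·36.15/0.08964 + 10.6]·(625·0.4535²/2) = [11.86 + 10.6]·64.27 = 1443 Pa.
ΔP = 1443 Pa = 1.443 kPa.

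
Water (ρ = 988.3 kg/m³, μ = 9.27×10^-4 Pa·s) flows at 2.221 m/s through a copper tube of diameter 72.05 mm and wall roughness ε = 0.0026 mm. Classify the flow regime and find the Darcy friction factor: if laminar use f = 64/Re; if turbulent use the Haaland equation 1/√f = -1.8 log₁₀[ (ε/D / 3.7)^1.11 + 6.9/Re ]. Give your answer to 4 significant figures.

Re = ρVD/μ = 988.3·2.221·0.07205/0.000927 = 1.706e+05.
Re > 4000 → turbulent. ε/D = 2.6e-06/0.07205 = 3.61e-05; Haaland: 1/√f = -1.8 log₁₀[2.74e-06 + 4.04e-05] = 7.856, so f = 0.0162.

f ≈ 0.01620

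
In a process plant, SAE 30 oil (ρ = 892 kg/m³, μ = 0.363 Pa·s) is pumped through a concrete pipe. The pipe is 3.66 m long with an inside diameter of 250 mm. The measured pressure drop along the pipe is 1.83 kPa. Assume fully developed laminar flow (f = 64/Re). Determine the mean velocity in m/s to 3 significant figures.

For laminar flow, f = 64/Re with Re = ρVD/μ, so Darcy-Weisbach reduces to ΔP = 32μLV/D². Solving for V: V = ΔP·D²/(32μL) = 1830·(0.25)²/(32·0.363·3.66) = 2.69 m/s.
Check: Re = ρVD/μ = 892·2.69·0.25/0.363 = 1653 < 2300, so the laminar assumption holds.

V ≈ 2.69 m/s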